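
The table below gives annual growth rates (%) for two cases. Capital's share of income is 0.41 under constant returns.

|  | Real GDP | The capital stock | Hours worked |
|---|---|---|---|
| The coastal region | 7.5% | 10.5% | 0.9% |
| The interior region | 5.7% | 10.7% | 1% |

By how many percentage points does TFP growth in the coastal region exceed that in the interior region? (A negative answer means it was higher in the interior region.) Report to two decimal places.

Labor's share = 1 − 0.41 = 0.59.
The coastal region: TFP = 7.5 − 4.305 − 0.531 = 2.664%.
The interior region: TFP = 5.7 − 4.387 − 0.59 = 0.723%.
Difference = 2.664 − (0.723) = 1.941 pp.

1.94 percentage points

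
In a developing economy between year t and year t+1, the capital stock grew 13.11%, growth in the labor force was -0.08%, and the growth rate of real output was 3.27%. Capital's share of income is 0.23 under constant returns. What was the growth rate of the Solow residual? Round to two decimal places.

The Solow residual growth was 0.32%.

Labor's share = 1 − 0.23 = 0.77.
The capital stock: 0.23 × 13.11 = 3.0153 pp.
The labor force: 0.77 × (-0.08) = -0.0616 pp.
TFP growth = 3.27 − 2.9537 = 0.3163%.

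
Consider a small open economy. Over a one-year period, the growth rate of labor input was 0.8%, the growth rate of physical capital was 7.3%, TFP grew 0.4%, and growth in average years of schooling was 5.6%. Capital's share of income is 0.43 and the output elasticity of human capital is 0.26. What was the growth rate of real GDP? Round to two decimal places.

Real GDP grew 5.24%.

Labor's share = 1 − 0.43 − 0.26 = 0.31.
Physical capital: 0.43 × 7.3 = 3.139 pp.
Average years of schooling: 0.26 × 5.6 = 1.456 pp.
Labor input: 0.31 × 0.8 = 0.248 pp.
Output growth = 0.4 + 4.843 = 5.243%.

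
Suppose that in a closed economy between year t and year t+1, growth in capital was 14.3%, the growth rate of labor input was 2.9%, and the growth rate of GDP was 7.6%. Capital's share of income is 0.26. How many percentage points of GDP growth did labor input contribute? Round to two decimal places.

Labor's share = 1 − 0.26 = 0.74.
Contribution = share × growth = 0.74 × 2.9 = 2.146 pp.

2.15 percentage points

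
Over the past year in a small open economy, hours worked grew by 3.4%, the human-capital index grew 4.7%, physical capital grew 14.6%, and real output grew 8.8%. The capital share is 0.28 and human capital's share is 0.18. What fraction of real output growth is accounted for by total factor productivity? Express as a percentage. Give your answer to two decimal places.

23.07%

Labor's share = 1 − 0.28 − 0.18 = 0.54.
Physical capital: 0.28 × 14.6 = 4.088 pp.
The human-capital index: 0.18 × 4.7 = 0.846 pp.
Hours worked: 0.54 × 3.4 = 1.836 pp.
TFP growth = 8.8 − 6.77 = 2.03%.
TFP share of growth = 2.03 / 8.8 × 100 = 23.0682%.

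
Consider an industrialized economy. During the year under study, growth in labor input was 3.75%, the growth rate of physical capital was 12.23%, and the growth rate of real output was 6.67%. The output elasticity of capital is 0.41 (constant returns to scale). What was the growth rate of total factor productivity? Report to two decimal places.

Labor's share = 1 − 0.41 = 0.59.
Physical capital: 0.41 × 12.23 = 5.0143 pp.
Labor input: 0.59 × 3.75 = 2.2125 pp.
TFP growth = 6.67 − 7.2268 = -0.5568%.

-0.56%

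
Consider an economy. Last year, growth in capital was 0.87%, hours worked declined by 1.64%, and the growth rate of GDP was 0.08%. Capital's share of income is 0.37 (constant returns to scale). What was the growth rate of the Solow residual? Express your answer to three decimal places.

Labor's share = 1 − 0.37 = 0.63.
Capital: 0.37 × 0.87 = 0.3219 pp.
Hours worked: 0.63 × (-1.64) = -1.0332 pp.
TFP growth = 0.08 + 0.7113 = 0.7913%.

0.791%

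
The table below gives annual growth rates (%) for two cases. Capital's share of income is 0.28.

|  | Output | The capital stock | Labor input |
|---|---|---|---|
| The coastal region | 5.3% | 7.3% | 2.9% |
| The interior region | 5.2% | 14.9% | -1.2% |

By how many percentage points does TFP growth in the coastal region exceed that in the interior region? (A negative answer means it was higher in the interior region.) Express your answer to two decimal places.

-0.72 percentage points

Labor's share = 1 − 0.28 = 0.72.
The coastal region: TFP = 5.3 − 2.044 − 2.088 = 1.168%.
The interior region: TFP = 5.2 − 4.172 + 0.864 = 1.892%.
Difference = 1.168 − (1.892) = -0.724 pp.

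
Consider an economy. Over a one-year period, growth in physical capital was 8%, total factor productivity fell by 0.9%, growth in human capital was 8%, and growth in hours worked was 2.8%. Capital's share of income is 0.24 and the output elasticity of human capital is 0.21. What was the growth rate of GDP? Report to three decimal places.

Labor's share = 1 − 0.24 − 0.21 = 0.55.
Physical capital: 0.24 × 8 = 1.92 pp.
Human capital: 0.21 × 8 = 1.68 pp.
Hours worked: 0.55 × 2.8 = 1.54 pp.
Output growth = -0.9 + 5.14 = 4.24%.

4.240%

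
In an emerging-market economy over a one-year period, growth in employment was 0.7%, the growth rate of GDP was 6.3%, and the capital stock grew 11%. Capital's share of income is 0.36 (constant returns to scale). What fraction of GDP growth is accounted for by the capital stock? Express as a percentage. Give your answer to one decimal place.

The capital stock contributed 0.36 × 11 = 3.96 pp.
Share of growth = 3.96 / 6.3 × 100 = 62.857%.

62.9%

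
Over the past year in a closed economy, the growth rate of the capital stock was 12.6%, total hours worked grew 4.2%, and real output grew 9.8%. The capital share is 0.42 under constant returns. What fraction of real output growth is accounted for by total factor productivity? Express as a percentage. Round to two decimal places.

Labor's share = 1 − 0.42 = 0.58.
The capital stock: 0.42 × 12.6 = 5.292 pp.
Total hours worked: 0.58 × 4.2 = 2.436 pp.
TFP growth = 9.8 − 7.728 = 2.072%.
TFP share of growth = 2.072 / 9.8 × 100 = 21.1429%.

Total factor productivity accounted for 21.14% of growth.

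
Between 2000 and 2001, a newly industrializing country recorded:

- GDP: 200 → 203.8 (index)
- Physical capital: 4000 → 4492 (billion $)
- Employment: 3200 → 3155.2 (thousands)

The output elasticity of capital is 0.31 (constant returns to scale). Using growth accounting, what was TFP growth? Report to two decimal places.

-0.95%

GDP growth = (203.8 − 200) / 200 = 1.9%.
Physical capital growth = (4492 − 4000) / 4000 = 12.3%.
Employment growth = (3155.2 − 3200) / 3200 = -1.4%.
Labor's share = 1 − 0.31 = 0.69.
Physical capital: 0.31 × 12.3 = 3.813 pp.
Employment: 0.69 × (-1.4) = -0.966 pp.
TFP growth = 1.9 − 2.847 = -0.947%.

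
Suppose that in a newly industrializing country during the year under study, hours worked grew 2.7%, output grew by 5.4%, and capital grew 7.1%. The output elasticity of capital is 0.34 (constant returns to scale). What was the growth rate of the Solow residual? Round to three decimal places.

The Solow residual growth was 1.204%.

Labor's share = 1 − 0.34 = 0.66.
Capital: 0.34 × 7.1 = 2.414 pp.
Hours worked: 0.66 × 2.7 = 1.782 pp.
TFP growth = 5.4 − 4.196 = 1.204%.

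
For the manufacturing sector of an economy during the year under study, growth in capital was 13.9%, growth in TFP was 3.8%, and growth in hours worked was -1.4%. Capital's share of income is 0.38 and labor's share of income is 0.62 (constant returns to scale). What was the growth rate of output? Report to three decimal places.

8.214%

Labor's share = 1 − 0.38 = 0.62.
Capital: 0.38 × 13.9 = 5.282 pp.
Hours worked: 0.62 × (-1.4) = -0.868 pp.
Output growth = 3.8 + 4.414 = 8.214%.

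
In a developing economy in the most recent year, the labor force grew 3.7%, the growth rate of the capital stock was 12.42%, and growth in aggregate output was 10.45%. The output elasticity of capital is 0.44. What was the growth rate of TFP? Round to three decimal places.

2.913%

Labor's share = 1 − 0.44 = 0.56.
The capital stock: 0.44 × 12.42 = 5.4648 pp.
The labor force: 0.56 × 3.7 = 2.072 pp.
TFP growth = 10.45 − 7.5368 = 2.9132%.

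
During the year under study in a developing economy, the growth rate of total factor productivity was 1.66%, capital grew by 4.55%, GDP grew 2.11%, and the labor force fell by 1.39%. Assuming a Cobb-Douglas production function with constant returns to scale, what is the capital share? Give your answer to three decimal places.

α = 0.310

gY = gA + α·gK + (1−α)·gL, so gY − gA − gL = α(gK − gL).
2.11 − 1.66 + 1.39 = α × (4.55 − (-1.39)).
1.84 = 5.94 α, so α = 0.30976.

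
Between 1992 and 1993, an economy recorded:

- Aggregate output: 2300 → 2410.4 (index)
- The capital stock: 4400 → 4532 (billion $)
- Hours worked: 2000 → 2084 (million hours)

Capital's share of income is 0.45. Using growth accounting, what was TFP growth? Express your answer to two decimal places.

TFP grew 1.14%.

Aggregate output growth = (2410.4 − 2300) / 2300 = 4.8%.
The capital stock growth = (4532 − 4400) / 4400 = 3%.
Hours worked growth = (2084 − 2000) / 2000 = 4.2%.
Labor's share = 1 − 0.45 = 0.55.
The capital stock: 0.45 × 3 = 1.35 pp.
Hours worked: 0.55 × 4.2 = 2.31 pp.
TFP growth = 4.8 − 3.66 = 1.14%.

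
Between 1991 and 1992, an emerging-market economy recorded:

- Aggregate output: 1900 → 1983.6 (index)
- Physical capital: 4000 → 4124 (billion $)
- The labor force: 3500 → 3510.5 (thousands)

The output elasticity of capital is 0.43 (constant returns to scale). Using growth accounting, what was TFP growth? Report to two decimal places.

Aggregate output growth = (1983.6 − 1900) / 1900 = 4.4%.
Physical capital growth = (4124 − 4000) / 4000 = 3.1%.
The labor force growth = (3510.5 − 3500) / 3500 = 0.3%.
Labor's share = 1 − 0.43 = 0.57.
Physical capital: 0.43 × 3.1 = 1.333 pp.
The labor force: 0.57 × 0.3 = 0.171 pp.
TFP growth = 4.4 − 1.504 = 2.896%.

2.90%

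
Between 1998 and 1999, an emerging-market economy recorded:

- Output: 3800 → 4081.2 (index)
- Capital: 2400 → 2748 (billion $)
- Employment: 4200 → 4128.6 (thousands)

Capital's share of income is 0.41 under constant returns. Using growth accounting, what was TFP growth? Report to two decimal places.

2.46%

Output growth = (4081.2 − 3800) / 3800 = 7.4%.
Capital growth = (2748 − 2400) / 2400 = 14.5%.
Employment growth = (4128.6 − 4200) / 4200 = -1.7%.
Labor's share = 1 − 0.41 = 0.59.
Capital: 0.41 × 14.5 = 5.945 pp.
Employment: 0.59 × (-1.7) = -1.003 pp.
TFP growth = 7.4 − 4.942 = 2.458%.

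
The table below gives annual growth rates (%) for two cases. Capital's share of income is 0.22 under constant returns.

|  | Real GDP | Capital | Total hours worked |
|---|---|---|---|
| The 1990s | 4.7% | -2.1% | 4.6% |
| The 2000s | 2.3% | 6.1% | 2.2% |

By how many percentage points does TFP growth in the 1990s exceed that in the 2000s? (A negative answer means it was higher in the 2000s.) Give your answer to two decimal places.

Labor's share = 1 − 0.22 = 0.78.
The 1990s: TFP = 4.7 + 0.462 − 3.588 = 1.574%.
The 2000s: TFP = 2.3 − 1.342 − 1.716 = -0.758%.
Difference = 1.574 − (-0.758) = 2.332 pp.

2.33 percentage points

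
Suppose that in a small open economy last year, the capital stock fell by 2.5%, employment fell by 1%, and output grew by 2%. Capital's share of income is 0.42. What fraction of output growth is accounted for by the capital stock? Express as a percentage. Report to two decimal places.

-52.50%

The capital stock contributed 0.42 × (-2.5) = -1.05 pp.
Share of growth = -1.05 / 2 × 100 = -52.5%.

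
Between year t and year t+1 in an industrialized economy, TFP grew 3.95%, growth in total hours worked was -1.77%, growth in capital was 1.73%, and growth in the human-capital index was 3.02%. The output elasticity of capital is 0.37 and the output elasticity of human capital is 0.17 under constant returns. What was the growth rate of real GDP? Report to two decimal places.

Labor's share = 1 − 0.37 − 0.17 = 0.46.
Capital: 0.37 × 1.73 = 0.6401 pp.
The human-capital index: 0.17 × 3.02 = 0.5134 pp.
Total hours worked: 0.46 × (-1.77) = -0.8142 pp.
Output growth = 3.95 + 0.3393 = 4.2893%.

4.29%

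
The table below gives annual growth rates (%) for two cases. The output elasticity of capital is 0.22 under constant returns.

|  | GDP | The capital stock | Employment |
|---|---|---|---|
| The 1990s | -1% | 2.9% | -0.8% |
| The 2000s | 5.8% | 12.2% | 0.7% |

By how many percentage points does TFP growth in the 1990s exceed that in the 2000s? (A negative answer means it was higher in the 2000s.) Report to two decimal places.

-3.58 percentage points

Labor's share = 1 − 0.22 = 0.78.
The 1990s: TFP = -1 − 0.638 + 0.624 = -1.014%.
The 2000s: TFP = 5.8 − 2.684 − 0.546 = 2.57%.
Difference = -1.014 − (2.57) = -3.584 pp.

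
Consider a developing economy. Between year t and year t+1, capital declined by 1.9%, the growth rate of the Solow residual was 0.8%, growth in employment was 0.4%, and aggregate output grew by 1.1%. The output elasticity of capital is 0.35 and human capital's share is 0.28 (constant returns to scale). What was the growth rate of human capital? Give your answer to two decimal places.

2.92%

Labor's share = 1 − 0.35 − 0.28 = 0.37.
gY = gA + 0.35×(-1.9) + 0.37×0.4 + 0.28×g.
0.28×g = 1.1 − 0.8 + 0.517 = 0.817.
g = 0.817 / 0.28 = 2.9179%.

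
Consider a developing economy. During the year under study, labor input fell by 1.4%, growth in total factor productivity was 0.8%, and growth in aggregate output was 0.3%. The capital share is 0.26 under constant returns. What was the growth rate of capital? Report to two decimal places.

Labor's share = 1 − 0.26 = 0.74.
gY = gA + 0.74×(-1.4) + 0.26×g.
0.26×g = 0.3 − 0.8 + 1.036 = 0.536.
g = 0.536 / 0.26 = 2.0615%.

Capital growth was 2.06%.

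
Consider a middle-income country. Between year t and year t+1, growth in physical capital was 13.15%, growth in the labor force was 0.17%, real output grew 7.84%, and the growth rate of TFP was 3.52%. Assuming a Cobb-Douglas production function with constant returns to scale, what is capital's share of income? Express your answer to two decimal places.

0.32

gY = gA + α·gK + (1−α)·gL, so gY − gA − gL = α(gK − gL).
7.84 − 3.52 − 0.17 = α × (13.15 − 0.17).
4.15 = 12.98 α, so α = 0.3197.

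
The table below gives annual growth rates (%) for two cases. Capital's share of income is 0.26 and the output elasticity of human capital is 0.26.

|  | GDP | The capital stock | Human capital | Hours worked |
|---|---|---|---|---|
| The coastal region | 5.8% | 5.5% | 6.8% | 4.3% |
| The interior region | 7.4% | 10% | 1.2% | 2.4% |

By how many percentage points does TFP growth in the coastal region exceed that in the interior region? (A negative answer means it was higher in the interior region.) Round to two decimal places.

-2.80 percentage points

Labor's share = 1 − 0.26 − 0.26 = 0.48.
The coastal region: TFP = 5.8 − 1.43 − 1.768 − 2.064 = 0.538%.
The interior region: TFP = 7.4 − 2.6 − 0.312 − 1.152 = 3.336%.
Difference = 0.538 − (3.336) = -2.798 pp.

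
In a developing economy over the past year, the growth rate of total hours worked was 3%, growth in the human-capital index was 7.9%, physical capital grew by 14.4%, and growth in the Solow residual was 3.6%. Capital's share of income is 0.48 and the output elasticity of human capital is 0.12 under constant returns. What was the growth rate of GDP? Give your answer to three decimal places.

Labor's share = 1 − 0.48 − 0.12 = 0.4.
Physical capital: 0.48 × 14.4 = 6.912 pp.
The human-capital index: 0.12 × 7.9 = 0.948 pp.
Total hours worked: 0.4 × 3 = 1.2 pp.
Output growth = 3.6 + 9.06 = 12.66%.

12.660%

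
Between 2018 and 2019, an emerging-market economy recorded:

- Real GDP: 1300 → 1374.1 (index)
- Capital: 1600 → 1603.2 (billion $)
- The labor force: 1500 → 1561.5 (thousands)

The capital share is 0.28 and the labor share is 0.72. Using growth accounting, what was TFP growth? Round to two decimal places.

2.69%

Real GDP growth = (1374.1 − 1300) / 1300 = 5.7%.
Capital growth = (1603.2 − 1600) / 1600 = 0.2%.
The labor force growth = (1561.5 − 1500) / 1500 = 4.1%.
Labor's share = 1 − 0.28 = 0.72.
Capital: 0.28 × 0.2 = 0.056 pp.
The labor force: 0.72 × 4.1 = 2.952 pp.
TFP growth = 5.7 − 3.008 = 2.692%.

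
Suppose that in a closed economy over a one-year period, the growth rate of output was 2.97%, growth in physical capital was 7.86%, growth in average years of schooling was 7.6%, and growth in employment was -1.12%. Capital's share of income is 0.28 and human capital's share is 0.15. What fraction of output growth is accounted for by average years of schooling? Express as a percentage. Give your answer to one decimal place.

Average years of schooling accounted for 38.4% of growth.

Average years of schooling contributed 0.15 × 7.6 = 1.14 pp.
Share of growth = 1.14 / 2.97 × 100 = 38.384%.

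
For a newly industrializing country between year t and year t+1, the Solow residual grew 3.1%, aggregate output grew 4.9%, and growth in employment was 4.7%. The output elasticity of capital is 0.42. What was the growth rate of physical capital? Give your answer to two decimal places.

-2.20%

Labor's share = 1 − 0.42 = 0.58.
gY = gA + 0.58×4.7 + 0.42×g.
0.42×g = 4.9 − 3.1 − 2.726 = -0.926.
g = -0.926 / 0.42 = -2.2048%.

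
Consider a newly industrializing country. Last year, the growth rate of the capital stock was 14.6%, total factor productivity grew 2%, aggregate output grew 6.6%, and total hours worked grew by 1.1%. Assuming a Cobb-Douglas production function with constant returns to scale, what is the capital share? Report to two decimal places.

gY = gA + α·gK + (1−α)·gL, so gY − gA − gL = α(gK − gL).
6.6 − 2 − 1.1 = α × (14.6 − 1.1).
3.5 = 13.5 α, so α = 0.2593.

α = 0.26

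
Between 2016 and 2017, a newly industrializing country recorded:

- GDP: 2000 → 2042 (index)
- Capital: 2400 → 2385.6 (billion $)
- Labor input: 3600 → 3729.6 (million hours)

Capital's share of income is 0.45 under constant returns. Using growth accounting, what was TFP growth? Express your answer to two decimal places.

GDP growth = (2042 − 2000) / 2000 = 2.1%.
Capital growth = (2385.6 − 2400) / 2400 = -0.6%.
Labor input growth = (3729.6 − 3600) / 3600 = 3.6%.
Labor's share = 1 − 0.45 = 0.55.
Capital: 0.45 × (-0.6) = -0.27 pp.
Labor input: 0.55 × 3.6 = 1.98 pp.
TFP growth = 2.1 − 1.71 = 0.39%.

0.39%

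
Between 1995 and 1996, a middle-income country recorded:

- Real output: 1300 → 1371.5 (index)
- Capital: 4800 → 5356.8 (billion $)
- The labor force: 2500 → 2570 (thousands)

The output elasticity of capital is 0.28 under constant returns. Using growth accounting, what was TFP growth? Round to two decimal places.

TFP growth was 0.24%.

Real output growth = (1371.5 − 1300) / 1300 = 5.5%.
Capital growth = (5356.8 − 4800) / 4800 = 11.6%.
The labor force growth = (2570 − 2500) / 2500 = 2.8%.
Labor's share = 1 − 0.28 = 0.72.
Capital: 0.28 × 11.6 = 3.248 pp.
The labor force: 0.72 × 2.8 = 2.016 pp.
TFP growth = 5.5 − 5.264 = 0.236%.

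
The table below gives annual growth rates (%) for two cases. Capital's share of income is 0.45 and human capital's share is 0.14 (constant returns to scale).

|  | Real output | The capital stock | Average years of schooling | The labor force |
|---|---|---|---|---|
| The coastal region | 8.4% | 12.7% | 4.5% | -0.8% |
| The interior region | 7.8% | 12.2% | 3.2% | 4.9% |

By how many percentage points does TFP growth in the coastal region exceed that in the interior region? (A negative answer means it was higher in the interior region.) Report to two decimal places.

2.53 percentage points

Labor's share = 1 − 0.45 − 0.14 = 0.41.
The coastal region: TFP = 8.4 − 5.715 − 0.63 + 0.328 = 2.383%.
The interior region: TFP = 7.8 − 5.49 − 0.448 − 2.009 = -0.147%.
Difference = 2.383 − (-0.147) = 2.53 pp.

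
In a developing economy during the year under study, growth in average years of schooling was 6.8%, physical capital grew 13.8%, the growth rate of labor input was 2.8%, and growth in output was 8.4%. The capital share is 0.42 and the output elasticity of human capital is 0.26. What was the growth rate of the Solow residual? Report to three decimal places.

Labor's share = 1 − 0.42 − 0.26 = 0.32.
Physical capital: 0.42 × 13.8 = 5.796 pp.
Average years of schooling: 0.26 × 6.8 = 1.768 pp.
Labor input: 0.32 × 2.8 = 0.896 pp.
TFP growth = 8.4 − 8.46 = -0.06%.

-0.060%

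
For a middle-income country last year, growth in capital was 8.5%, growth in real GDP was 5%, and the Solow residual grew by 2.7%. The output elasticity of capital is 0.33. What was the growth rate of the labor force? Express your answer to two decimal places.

Labor's share = 1 − 0.33 = 0.67.
gY = gA + 0.33×8.5 + 0.67×g.
0.67×g = 5 − 2.7 − 2.805 = -0.505.
g = -0.505 / 0.67 = -0.7537%.

-0.75%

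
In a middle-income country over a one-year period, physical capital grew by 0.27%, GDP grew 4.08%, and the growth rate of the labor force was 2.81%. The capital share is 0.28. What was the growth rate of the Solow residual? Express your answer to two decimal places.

1.98%

Labor's share = 1 − 0.28 = 0.72.
Physical capital: 0.28 × 0.27 = 0.0756 pp.
The labor force: 0.72 × 2.81 = 2.0232 pp.
TFP growth = 4.08 − 2.0988 = 1.9812%.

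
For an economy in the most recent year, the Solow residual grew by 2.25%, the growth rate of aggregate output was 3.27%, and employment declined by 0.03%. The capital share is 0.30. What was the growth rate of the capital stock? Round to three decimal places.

The capital stock grew 3.470%.

Labor's share = 1 − 0.3 = 0.7.
gY = gA + 0.7×(-0.03) + 0.3×g.
0.3×g = 3.27 − 2.25 + 0.021 = 1.041.
g = 1.041 / 0.3 = 3.47%.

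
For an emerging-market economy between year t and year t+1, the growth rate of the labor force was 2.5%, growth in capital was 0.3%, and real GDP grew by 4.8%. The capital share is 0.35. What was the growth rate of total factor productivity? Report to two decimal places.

Labor's share = 1 − 0.35 = 0.65.
Capital: 0.35 × 0.3 = 0.105 pp.
The labor force: 0.65 × 2.5 = 1.625 pp.
TFP growth = 4.8 − 1.73 = 3.07%.

Total factor productivity growth was 3.07%.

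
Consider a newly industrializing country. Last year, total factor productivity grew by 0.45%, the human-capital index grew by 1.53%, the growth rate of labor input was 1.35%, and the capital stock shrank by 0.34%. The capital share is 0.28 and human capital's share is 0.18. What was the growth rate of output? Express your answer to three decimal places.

Output grew 1.359%.

Labor's share = 1 − 0.28 − 0.18 = 0.54.
The capital stock: 0.28 × (-0.34) = -0.0952 pp.
The human-capital index: 0.18 × 1.53 = 0.2754 pp.
Labor input: 0.54 × 1.35 = 0.729 pp.
Output growth = 0.45 + 0.9092 = 1.3592%.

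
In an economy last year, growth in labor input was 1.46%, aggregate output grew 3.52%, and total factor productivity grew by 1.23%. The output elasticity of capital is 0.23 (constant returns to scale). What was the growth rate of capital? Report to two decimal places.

Labor's share = 1 − 0.23 = 0.77.
gY = gA + 0.77×1.46 + 0.23×g.
0.23×g = 3.52 − 1.23 − 1.1242 = 1.1658.
g = 1.1658 / 0.23 = 5.0687%.

5.07%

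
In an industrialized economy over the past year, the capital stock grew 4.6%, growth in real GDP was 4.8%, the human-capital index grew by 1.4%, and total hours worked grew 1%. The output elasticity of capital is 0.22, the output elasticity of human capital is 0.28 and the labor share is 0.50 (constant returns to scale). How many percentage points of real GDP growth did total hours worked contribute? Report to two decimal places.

0.50 pp

Labor's share = 1 − 0.22 − 0.28 = 0.5.
Contribution = share × growth = 0.5 × 1 = 0.5 pp.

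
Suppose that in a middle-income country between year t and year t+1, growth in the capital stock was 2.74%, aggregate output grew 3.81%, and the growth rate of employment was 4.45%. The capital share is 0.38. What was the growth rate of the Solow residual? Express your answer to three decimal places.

The Solow residual grew 0.010%.

Labor's share = 1 − 0.38 = 0.62.
The capital stock: 0.38 × 2.74 = 1.0412 pp.
Employment: 0.62 × 4.45 = 2.759 pp.
TFP growth = 3.81 − 3.8002 = 0.0098%.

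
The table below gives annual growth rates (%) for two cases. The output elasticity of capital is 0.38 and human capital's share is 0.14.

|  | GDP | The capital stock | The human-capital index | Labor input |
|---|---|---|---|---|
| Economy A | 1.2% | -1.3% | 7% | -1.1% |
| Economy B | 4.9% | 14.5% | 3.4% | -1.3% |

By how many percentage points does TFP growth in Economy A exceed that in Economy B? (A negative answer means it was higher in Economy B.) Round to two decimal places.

Labor's share = 1 − 0.38 − 0.14 = 0.48.
Economy A: TFP = 1.2 + 0.494 − 0.98 + 0.528 = 1.242%.
Economy B: TFP = 4.9 − 5.51 − 0.476 + 0.624 = -0.462%.
Difference = 1.242 − (-0.462) = 1.704 pp.

1.70 percentage points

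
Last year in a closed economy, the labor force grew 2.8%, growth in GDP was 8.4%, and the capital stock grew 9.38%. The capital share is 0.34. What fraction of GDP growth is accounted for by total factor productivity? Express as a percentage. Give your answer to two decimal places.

Total factor productivity accounted for 40.03% of growth.

Labor's share = 1 − 0.34 = 0.66.
The capital stock: 0.34 × 9.38 = 3.1892 pp.
The labor force: 0.66 × 2.8 = 1.848 pp.
TFP growth = 8.4 − 5.0372 = 3.3628%.
TFP share of growth = 3.3628 / 8.4 × 100 = 40.0333%.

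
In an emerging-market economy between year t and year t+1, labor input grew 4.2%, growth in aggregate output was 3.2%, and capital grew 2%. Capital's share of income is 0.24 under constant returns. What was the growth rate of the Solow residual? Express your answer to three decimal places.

Labor's share = 1 − 0.24 = 0.76.
Capital: 0.24 × 2 = 0.48 pp.
Labor input: 0.76 × 4.2 = 3.192 pp.
TFP growth = 3.2 − 3.672 = -0.472%.

-0.472%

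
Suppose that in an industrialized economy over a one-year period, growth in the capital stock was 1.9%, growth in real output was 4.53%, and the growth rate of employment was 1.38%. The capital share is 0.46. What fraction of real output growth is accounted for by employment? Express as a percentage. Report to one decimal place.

Labor's share = 1 − 0.46 = 0.54.
Employment contributed 0.54 × 1.38 = 0.7452 pp.
Share of growth = 0.7452 / 4.53 × 100 = 16.45%.

16.5%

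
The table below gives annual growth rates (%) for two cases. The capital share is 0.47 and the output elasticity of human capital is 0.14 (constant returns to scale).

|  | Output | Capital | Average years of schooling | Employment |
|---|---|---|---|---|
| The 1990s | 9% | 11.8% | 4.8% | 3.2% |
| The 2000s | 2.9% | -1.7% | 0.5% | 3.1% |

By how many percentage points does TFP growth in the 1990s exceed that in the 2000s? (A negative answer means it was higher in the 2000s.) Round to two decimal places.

Labor's share = 1 − 0.47 − 0.14 = 0.39.
The 1990s: TFP = 9 − 5.546 − 0.672 − 1.248 = 1.534%.
The 2000s: TFP = 2.9 + 0.799 − 0.07 − 1.209 = 2.42%.
Difference = 1.534 − (2.42) = -0.886 pp.

-0.89 percentage points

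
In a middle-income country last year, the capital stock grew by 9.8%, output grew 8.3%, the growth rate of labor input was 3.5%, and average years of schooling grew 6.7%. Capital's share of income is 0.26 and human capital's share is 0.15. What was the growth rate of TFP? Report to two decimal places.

TFP grew 2.68%.

Labor's share = 1 − 0.26 − 0.15 = 0.59.
The capital stock: 0.26 × 9.8 = 2.548 pp.
Average years of schooling: 0.15 × 6.7 = 1.005 pp.
Labor input: 0.59 × 3.5 = 2.065 pp.
TFP growth = 8.3 − 5.618 = 2.682%.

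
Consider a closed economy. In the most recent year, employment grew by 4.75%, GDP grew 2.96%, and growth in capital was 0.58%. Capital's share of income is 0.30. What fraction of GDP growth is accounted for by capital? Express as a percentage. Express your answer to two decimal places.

Capital contributed 0.3 × 0.58 = 0.174 pp.
Share of growth = 0.174 / 2.96 × 100 = 5.8784%.

Capital accounted for 5.88% of growth.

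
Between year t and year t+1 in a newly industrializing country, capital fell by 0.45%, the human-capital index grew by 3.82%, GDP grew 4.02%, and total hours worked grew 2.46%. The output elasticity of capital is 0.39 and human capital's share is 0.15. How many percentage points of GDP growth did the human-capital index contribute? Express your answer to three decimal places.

0.573 pp

Contribution = share × growth = 0.15 × 3.82 = 0.573 pp.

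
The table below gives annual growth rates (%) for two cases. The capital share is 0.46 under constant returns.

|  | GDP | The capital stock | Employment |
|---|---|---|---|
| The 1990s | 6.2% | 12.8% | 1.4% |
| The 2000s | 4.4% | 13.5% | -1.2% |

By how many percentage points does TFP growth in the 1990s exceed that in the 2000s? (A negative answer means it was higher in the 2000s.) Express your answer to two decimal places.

0.72 percentage points

Labor's share = 1 − 0.46 = 0.54.
The 1990s: TFP = 6.2 − 5.888 − 0.756 = -0.444%.
The 2000s: TFP = 4.4 − 6.21 + 0.648 = -1.162%.
Difference = -0.444 − (-1.162) = 0.718 pp.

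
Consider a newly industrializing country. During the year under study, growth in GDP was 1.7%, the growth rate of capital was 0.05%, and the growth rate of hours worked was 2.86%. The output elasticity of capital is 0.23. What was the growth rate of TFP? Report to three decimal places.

-0.514%

Labor's share = 1 − 0.23 = 0.77.
Capital: 0.23 × 0.05 = 0.0115 pp.
Hours worked: 0.77 × 2.86 = 2.2022 pp.
TFP growth = 1.7 − 2.2137 = -0.5137%.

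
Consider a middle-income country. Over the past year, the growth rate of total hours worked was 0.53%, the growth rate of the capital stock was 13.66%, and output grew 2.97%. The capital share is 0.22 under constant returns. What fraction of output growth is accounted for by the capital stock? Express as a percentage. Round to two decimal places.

The capital stock contributed 0.22 × 13.66 = 3.0052 pp.
Share of growth = 3.0052 / 2.97 × 100 = 101.1852%.

101.19%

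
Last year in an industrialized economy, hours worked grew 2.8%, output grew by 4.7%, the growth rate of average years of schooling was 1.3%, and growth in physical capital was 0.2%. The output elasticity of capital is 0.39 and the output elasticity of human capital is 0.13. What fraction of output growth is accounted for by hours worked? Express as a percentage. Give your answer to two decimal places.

Labor's share = 1 − 0.39 − 0.13 = 0.48.
Hours worked contributed 0.48 × 2.8 = 1.344 pp.
Share of growth = 1.344 / 4.7 × 100 = 28.5957%.

28.60%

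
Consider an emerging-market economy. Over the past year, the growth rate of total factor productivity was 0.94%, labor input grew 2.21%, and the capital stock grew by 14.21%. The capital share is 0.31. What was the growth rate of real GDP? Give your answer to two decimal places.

Real GDP grew 6.87%.

Labor's share = 1 − 0.31 = 0.69.
The capital stock: 0.31 × 14.21 = 4.4051 pp.
Labor input: 0.69 × 2.21 = 1.5249 pp.
Output growth = 0.94 + 5.93 = 6.87%.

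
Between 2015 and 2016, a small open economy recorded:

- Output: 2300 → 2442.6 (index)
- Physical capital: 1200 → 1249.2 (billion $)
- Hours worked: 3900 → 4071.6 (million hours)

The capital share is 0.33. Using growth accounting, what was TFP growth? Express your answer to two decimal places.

1.90%

Output growth = (2442.6 − 2300) / 2300 = 6.2%.
Physical capital growth = (1249.2 − 1200) / 1200 = 4.1%.
Hours worked growth = (4071.6 − 3900) / 3900 = 4.4%.
Labor's share = 1 − 0.33 = 0.67.
Physical capital: 0.33 × 4.1 = 1.353 pp.
Hours worked: 0.67 × 4.4 = 2.948 pp.
TFP growth = 6.2 − 4.301 = 1.899%.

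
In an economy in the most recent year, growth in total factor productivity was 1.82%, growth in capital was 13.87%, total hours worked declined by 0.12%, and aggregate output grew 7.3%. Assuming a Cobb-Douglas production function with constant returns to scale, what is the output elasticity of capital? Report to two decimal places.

gY = gA + α·gK + (1−α)·gL, so gY − gA − gL = α(gK − gL).
7.3 − 1.82 + 0.12 = α × (13.87 − (-0.12)).
5.6 = 13.99 α, so α = 0.4003.

α = 0.40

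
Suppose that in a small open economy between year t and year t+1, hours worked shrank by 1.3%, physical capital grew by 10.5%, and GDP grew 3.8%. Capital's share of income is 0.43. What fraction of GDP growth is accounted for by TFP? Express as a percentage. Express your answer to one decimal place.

0.7%

Labor's share = 1 − 0.43 = 0.57.
Physical capital: 0.43 × 10.5 = 4.515 pp.
Hours worked: 0.57 × (-1.3) = -0.741 pp.
TFP growth = 3.8 − 3.774 = 0.026%.
TFP share of growth = 0.026 / 3.8 × 100 = 0.684%.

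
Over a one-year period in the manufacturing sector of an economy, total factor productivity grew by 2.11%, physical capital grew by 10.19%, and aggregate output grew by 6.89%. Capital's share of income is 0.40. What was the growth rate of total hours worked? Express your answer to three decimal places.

1.173%

Labor's share = 1 − 0.4 = 0.6.
gY = gA + 0.4×10.19 + 0.6×g.
0.6×g = 6.89 − 2.11 − 4.076 = 0.704.
g = 0.704 / 0.6 = 1.17333%.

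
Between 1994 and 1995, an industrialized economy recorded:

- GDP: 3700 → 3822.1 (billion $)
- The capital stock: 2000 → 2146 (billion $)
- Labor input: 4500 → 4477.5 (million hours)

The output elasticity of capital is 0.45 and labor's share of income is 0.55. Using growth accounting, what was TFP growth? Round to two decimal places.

0.29%

GDP growth = (3822.1 − 3700) / 3700 = 3.3%.
The capital stock growth = (2146 − 2000) / 2000 = 7.3%.
Labor input growth = (4477.5 − 4500) / 4500 = -0.5%.
Labor's share = 1 − 0.45 = 0.55.
The capital stock: 0.45 × 7.3 = 3.285 pp.
Labor input: 0.55 × (-0.5) = -0.275 pp.
TFP growth = 3.3 − 3.01 = 0.29%.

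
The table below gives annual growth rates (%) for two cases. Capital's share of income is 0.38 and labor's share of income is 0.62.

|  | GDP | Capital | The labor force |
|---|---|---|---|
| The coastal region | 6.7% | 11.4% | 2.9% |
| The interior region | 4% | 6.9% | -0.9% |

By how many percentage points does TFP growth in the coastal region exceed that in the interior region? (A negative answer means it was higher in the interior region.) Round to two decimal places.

Labor's share = 1 − 0.38 = 0.62.
The coastal region: TFP = 6.7 − 4.332 − 1.798 = 0.57%.
The interior region: TFP = 4 − 2.622 + 0.558 = 1.936%.
Difference = 0.57 − (1.936) = -1.366 pp.

-1.37 percentage points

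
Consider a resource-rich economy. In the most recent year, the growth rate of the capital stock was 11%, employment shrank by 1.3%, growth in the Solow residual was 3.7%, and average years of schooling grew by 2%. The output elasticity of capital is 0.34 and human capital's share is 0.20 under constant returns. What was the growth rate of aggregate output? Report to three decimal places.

Labor's share = 1 − 0.34 − 0.2 = 0.46.
The capital stock: 0.34 × 11 = 3.74 pp.
Average years of schooling: 0.2 × 2 = 0.4 pp.
Employment: 0.46 × (-1.3) = -0.598 pp.
Output growth = 3.7 + 3.542 = 7.242%.

7.242%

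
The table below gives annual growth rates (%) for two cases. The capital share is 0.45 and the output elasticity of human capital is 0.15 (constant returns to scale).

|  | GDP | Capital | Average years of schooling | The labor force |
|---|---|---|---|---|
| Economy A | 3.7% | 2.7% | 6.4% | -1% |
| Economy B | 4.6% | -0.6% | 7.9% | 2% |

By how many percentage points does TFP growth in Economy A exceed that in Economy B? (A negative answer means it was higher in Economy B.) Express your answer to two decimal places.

-0.96 percentage points

Labor's share = 1 − 0.45 − 0.15 = 0.4.
Economy A: TFP = 3.7 − 1.215 − 0.96 + 0.4 = 1.925%.
Economy B: TFP = 4.6 + 0.27 − 1.185 − 0.8 = 2.885%.
Difference = 1.925 − (2.885) = -0.96 pp.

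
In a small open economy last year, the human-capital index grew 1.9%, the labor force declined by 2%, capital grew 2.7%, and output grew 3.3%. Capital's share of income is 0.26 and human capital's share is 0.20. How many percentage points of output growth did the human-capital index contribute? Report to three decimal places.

Contribution = share × growth = 0.2 × 1.9 = 0.38 pp.

0.380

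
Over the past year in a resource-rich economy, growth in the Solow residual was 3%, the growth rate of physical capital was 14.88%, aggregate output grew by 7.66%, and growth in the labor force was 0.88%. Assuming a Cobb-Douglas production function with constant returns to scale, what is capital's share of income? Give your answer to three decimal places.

gY = gA + α·gK + (1−α)·gL, so gY − gA − gL = α(gK − gL).
7.66 − 3 − 0.88 = α × (14.88 − 0.88).
3.78 = 14 α, so α = 0.27.

0.270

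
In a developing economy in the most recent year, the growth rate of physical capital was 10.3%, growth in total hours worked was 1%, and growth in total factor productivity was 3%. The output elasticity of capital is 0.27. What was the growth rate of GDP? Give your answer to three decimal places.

Labor's share = 1 − 0.27 = 0.73.
Physical capital: 0.27 × 10.3 = 2.781 pp.
Total hours worked: 0.73 × 1 = 0.73 pp.
Output growth = 3 + 3.511 = 6.511%.

6.511%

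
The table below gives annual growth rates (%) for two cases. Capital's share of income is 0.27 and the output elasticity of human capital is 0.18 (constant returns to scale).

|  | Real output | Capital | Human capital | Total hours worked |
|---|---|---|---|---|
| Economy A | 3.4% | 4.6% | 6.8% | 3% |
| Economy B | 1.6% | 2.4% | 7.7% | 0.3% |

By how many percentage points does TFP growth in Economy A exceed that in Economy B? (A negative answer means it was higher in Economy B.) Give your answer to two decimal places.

Labor's share = 1 − 0.27 − 0.18 = 0.55.
Economy A: TFP = 3.4 − 1.242 − 1.224 − 1.65 = -0.716%.
Economy B: TFP = 1.6 − 0.648 − 1.386 − 0.165 = -0.599%.
Difference = -0.716 − (-0.599) = -0.117 pp.

-0.12 percentage points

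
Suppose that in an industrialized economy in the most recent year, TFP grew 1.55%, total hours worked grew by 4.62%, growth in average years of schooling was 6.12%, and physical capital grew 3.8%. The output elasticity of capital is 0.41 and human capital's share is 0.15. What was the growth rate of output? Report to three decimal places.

Labor's share = 1 − 0.41 − 0.15 = 0.44.
Physical capital: 0.41 × 3.8 = 1.558 pp.
Average years of schooling: 0.15 × 6.12 = 0.918 pp.
Total hours worked: 0.44 × 4.62 = 2.0328 pp.
Output growth = 1.55 + 4.5088 = 6.0588%.

Output grew 6.059%.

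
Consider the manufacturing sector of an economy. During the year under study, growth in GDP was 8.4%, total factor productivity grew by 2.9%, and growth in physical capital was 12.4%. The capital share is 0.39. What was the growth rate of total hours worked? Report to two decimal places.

Labor's share = 1 − 0.39 = 0.61.
gY = gA + 0.39×12.4 + 0.61×g.
0.61×g = 8.4 − 2.9 − 4.836 = 0.664.
g = 0.664 / 0.61 = 1.0885%.

Total hours worked growth was 1.09%.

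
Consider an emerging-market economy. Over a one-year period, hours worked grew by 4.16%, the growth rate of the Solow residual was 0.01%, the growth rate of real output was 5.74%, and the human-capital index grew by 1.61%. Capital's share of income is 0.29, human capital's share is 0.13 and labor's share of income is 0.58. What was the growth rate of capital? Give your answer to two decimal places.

Labor's share = 1 − 0.29 − 0.13 = 0.58.
gY = gA + 0.13×1.61 + 0.58×4.16 + 0.29×g.
0.29×g = 5.74 − 0.01 − 2.6221 = 3.1079.
g = 3.1079 / 0.29 = 10.7169%.

Capital grew 10.72%.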